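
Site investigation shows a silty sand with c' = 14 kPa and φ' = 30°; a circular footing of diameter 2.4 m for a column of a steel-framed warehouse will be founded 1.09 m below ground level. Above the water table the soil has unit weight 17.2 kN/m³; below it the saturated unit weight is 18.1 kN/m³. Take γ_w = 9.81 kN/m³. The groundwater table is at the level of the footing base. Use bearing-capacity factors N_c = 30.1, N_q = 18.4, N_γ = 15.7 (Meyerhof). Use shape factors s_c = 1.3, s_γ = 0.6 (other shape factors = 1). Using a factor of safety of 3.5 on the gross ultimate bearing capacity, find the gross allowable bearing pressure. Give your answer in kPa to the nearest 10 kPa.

q_all ≈ 280 kPa

q = γ·D_f = 17.2 × 1.09 = 18.748 kPa.
For the ½γBN_γ term take γ' = 18.1 − 9.81 = 8.29 kN/m³ (soil below base is submerged).
c·N_c·s_c = 14 × 30.1 × 1.3 = 547.82 kPa
q·N_q = 18.748 × 18.4 = 344.96 kPa
0.5·γ·B·N_γ·s_γ = 0.5 × 8.29 × 2.4 × 15.7 × 0.6 = 93.71 kPa
q_ult = 547.82 + 344.96 + 93.71 = 986.49 kPa.
q_all = 986.49 / 3.5 = 281.86 kPa.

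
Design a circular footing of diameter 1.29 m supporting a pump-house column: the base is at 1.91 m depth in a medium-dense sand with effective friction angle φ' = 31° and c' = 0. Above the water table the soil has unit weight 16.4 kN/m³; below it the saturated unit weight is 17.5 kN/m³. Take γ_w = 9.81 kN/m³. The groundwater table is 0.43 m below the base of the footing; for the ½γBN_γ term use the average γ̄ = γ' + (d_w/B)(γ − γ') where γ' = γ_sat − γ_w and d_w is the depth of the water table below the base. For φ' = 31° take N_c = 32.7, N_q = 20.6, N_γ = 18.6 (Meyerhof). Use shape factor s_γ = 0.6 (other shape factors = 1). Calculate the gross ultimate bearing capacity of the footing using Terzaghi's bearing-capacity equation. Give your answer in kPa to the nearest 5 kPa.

q_ult ≈ 720 kPa

q = γ·D_f = 16.4 × 1.91 = 31.324 kPa.
γ' = 7.69 kN/m³; averaging over the depth B below the base, γ̄ = γ' + (d_w/B)(γ − γ') = 10.593 kN/m³.
q·N_q = 31.324 × 20.6 = 645.27 kPa
0.5·γ·B·N_γ·s_γ = 0.5 × 10.593 × 1.29 × 18.6 × 0.6 = 76.253 kPa
q_ult = 645.27 + 76.253 = 721.53 kPa.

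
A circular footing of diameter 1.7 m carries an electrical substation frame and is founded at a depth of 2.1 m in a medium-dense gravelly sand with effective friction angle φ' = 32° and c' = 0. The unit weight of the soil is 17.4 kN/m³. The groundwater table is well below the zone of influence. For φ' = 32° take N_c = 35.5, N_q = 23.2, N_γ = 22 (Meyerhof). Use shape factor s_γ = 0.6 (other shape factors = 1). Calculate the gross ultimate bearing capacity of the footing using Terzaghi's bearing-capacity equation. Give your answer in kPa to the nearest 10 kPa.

Effective surcharge at the founding depth q = γ·D_f = 17.4 × 2.1 = 36.54 kPa.
q_ult = q·N_q + 0.5·γ·B·N_γ·s_γ
     = 36.54 × 23.2 + 0.5 × 17.4 × 1.7 × 22 × 0.6
     = 847.73 + 195.23 = 1043 kPa.

q_ult ≈ 1040 kPa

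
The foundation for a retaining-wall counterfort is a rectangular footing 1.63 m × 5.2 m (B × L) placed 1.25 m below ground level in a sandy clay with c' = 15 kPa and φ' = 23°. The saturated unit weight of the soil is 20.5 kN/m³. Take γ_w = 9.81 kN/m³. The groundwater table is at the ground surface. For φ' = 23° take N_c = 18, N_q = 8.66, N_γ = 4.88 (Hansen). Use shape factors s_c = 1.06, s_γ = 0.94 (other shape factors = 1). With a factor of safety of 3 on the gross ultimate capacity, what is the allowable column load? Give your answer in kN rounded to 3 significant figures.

Water table at ground surface, so effective unit weight γ' = 20.5 − 9.81 = 10.69 kN/m³ is used throughout; overburden q = 10.69 × 1.25 = 13.362 kPa; the same γ' applies in the ½γBN_γ term.
Cohesion term c·N_c·s_c = 15 × 18 × 1.06 = 286.2 kPa; surcharge term q·N_q = 13.362 × 8.66 = 115.72 kPa; self-weight term 0.5·γ·B·N_γ·s_γ = 0.5 × 10.69 × 1.63 × 4.88 × 0.94 = 39.965 kPa.
q_ult = 286.2 + 115.72 + 39.965 = 441.88 kPa.
Gross allowable pressure q_all = 441.88 / 3 = 147.29 kPa.
Footing area = 8.476 m², so allowable column load = 147.29 × 8.476 = 1248.5 kN.

P_all ≈ 1250 kN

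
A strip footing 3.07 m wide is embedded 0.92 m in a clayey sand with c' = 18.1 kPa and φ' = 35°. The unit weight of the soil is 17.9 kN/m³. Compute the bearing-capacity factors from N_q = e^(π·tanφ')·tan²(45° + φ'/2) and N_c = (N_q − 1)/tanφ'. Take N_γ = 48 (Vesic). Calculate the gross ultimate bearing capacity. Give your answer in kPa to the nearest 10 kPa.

tan35° = 0.7002, so N_q = e^(π×0.7002)·tan²(62.5°) = 9.023 × 3.69 = 33.3.
N_c = (33.3 − 1)/tan35° = 46.12.
q = γ·D_f = 17.9 × 0.92 = 16.468 kPa.
c·N_c = 18.1 × 46.124 = 834.84 kPa
q·N_q = 16.468 × 33.296 = 548.32 kPa
0.5·γ·B·N_γ = 0.5 × 17.9 × 3.07 × 48 = 1318.9 kPa
q_ult = 834.84 + 548.32 + 1318.9 = 2702 kPa.

q_ult ≈ 2700 kPa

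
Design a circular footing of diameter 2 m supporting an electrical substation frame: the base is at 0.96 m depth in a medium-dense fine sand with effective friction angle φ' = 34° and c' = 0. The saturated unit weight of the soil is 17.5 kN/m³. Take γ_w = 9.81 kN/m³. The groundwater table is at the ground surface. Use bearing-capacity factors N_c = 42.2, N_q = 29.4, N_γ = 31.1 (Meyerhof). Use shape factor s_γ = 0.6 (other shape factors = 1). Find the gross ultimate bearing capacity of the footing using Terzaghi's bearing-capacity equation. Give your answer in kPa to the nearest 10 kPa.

With the water table at the surface the whole profile is submerged: γ' = 17.5 − 9.81 = 7.69 kN/m³, so q = γ'·D_f = 7.3824 kPa; the same γ' applies in the ½γBN_γ term.
q_ult = q·N_q + 0.5·γ·B·N_γ·s_γ
     = 7.3824 × 29.4 + 0.5 × 7.69 × 2 × 31.1 × 0.6
     = 217.04 + 143.5 = 360.54 kPa.

q_ult ≈ 360 kPa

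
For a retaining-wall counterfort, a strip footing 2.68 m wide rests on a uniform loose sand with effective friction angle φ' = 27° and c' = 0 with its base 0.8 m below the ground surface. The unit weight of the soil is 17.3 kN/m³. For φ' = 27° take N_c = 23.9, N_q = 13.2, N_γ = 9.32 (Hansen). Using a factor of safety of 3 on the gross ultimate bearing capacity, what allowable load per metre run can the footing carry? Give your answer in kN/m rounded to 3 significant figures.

Overburden at base level: q = 17.3 × 0.8 = 13.84 kPa.
Surcharge term q·N_q = 13.84 × 13.2 = 182.69 kPa; self-weight term 0.5·γ·B·N_γ = 0.5 × 17.3 × 2.68 × 9.32 = 216.06 kPa.
q_ult = 182.69 + 216.06 = 398.74 kPa.
Gross allowable pressure q_all = 398.74 / 3 = 132.91 kPa.
Allowable wall load = q_all × B = 132.91 × 2.68 = 356.21 kN per metre run.

≈ 356 kN/m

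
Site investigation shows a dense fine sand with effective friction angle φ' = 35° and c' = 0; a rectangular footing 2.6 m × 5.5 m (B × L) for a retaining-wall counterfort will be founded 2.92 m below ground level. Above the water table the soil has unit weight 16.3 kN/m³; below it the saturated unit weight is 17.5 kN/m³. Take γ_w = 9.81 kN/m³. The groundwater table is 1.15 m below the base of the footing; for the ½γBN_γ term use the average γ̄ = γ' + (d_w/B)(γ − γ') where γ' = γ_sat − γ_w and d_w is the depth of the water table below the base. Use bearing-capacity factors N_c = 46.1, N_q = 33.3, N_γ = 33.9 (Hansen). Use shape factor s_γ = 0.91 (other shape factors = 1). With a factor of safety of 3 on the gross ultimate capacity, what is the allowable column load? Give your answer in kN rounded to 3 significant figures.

P_all ≈ 9750 kN

Effective surcharge at the founding depth q = γ·D_f = 16.3 × 2.92 = 47.596 kPa.
With d_w = 1.15 m < B, γ̄ = 7.69 + (1.15/2.6) × (16.3 − 7.69) = 11.498 kN/m³.
q_ult = q·N_q + 0.5·γ·B·N_γ·s_γ
     = 47.596 × 33.3 + 0.5 × 11.498 × 2.6 × 33.9 × 0.91
     = 1584.9 + 461.12 = 2046.1 kPa.
Gross allowable pressure q_all = 2046.1 / 3 = 682.02 kPa.
Footing area = 14.3 m², so allowable column load = 682.02 × 14.3 = 9752.9 kN.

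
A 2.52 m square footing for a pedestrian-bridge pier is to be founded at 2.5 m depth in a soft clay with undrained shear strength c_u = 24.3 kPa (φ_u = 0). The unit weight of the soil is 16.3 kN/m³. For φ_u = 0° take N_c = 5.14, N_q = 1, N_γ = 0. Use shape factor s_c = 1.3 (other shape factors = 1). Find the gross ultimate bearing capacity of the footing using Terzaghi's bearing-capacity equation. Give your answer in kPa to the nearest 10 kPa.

Effective surcharge at the founding depth q = γ·D_f = 16.3 × 2.5 = 40.75 kPa.
q_ult = c·N_c·s_c + q·N_q
     = 24.3 × 5.14 × 1.3 + 40.75 × 1
     = 162.37 + 40.75 = 203.12 kPa.

q_ult ≈ 200 kPa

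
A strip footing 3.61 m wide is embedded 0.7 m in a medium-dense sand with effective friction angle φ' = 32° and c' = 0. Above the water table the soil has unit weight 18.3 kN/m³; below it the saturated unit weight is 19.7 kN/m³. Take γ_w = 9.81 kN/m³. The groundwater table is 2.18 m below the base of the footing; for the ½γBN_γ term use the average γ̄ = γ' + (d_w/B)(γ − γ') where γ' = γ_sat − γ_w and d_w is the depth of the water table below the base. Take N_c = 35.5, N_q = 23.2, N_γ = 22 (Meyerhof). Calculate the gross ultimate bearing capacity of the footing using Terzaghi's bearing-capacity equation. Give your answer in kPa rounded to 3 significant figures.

Effective surcharge at the founding depth q = γ·D_f = 18.3 × 0.7 = 12.81 kPa.
With d_w = 2.18 m < B, γ̄ = 9.89 + (2.18/3.61) × (18.3 − 9.89) = 14.969 kN/m³.
q_ult = q·N_q + 0.5·γ·B·N_γ
     = 12.81 × 23.2 + 0.5 × 14.969 × 3.61 × 22
     = 297.19 + 594.4 = 891.6 kPa.

q_ult ≈ 892 kPa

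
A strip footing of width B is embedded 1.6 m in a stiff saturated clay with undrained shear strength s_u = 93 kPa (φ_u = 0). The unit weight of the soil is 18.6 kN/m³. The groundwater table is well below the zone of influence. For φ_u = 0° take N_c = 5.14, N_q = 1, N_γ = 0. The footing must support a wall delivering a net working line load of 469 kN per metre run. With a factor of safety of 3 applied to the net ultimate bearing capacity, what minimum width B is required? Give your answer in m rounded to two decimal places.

Effective surcharge at the founding depth q = γ·D_f = 18.6 × 1.6 = 29.76 kPa.
q_ult = c·N_c + q·N_q
     = 93 × 5.14 + 29.76 × 1
     = 478.02 + 29.76 = 507.78 kPa.
For φ = 0 the ½γBN_γ term vanishes, so q_ult is independent of B. q_net = 507.78 − 29.76 = 478.02 kPa; q_all(net) = 478.02/3 = 159.34 kPa.
Required width B = w / q_all(net) = 469 / 159.34 = 2.943 m.

B = 2.94 m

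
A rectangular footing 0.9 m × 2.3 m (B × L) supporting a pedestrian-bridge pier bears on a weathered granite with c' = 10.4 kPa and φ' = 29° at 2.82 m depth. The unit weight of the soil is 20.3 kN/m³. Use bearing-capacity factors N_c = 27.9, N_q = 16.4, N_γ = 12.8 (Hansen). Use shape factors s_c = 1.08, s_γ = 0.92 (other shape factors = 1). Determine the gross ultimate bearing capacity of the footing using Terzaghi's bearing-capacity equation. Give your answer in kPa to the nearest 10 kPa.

q = γ·D_f = 20.3 × 2.82 = 57.246 kPa.
c·N_c·s_c = 10.4 × 27.9 × 1.08 = 313.37 kPa
q·N_q = 57.246 × 16.4 = 938.83 kPa
0.5·γ·B·N_γ·s_γ = 0.5 × 20.3 × 0.9 × 12.8 × 0.92 = 107.57 kPa
q_ult = 313.37 + 938.83 + 107.57 = 1359.8 kPa.

q_ult ≈ 1360 kPa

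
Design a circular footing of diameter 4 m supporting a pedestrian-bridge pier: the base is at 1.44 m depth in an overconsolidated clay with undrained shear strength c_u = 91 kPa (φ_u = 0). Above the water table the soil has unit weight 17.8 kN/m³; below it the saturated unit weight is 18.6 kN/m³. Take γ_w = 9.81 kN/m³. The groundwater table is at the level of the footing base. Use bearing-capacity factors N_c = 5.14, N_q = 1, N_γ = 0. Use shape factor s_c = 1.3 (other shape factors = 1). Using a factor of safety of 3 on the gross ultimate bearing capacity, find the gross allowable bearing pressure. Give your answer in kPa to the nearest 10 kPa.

q_all ≈ 210 kPa

Overburden at base level: q = 17.8 × 1.44 = 25.632 kPa.
Cohesion term c·N_c·s_c = 91 × 5.14 × 1.3 = 608.06 kPa; surcharge term q·N_q = 25.632 × 1 = 25.632 kPa.
q_ult = 608.06 + 25.632 = 633.69 kPa.
q_all = 633.69 / 3 = 211.23 kPa.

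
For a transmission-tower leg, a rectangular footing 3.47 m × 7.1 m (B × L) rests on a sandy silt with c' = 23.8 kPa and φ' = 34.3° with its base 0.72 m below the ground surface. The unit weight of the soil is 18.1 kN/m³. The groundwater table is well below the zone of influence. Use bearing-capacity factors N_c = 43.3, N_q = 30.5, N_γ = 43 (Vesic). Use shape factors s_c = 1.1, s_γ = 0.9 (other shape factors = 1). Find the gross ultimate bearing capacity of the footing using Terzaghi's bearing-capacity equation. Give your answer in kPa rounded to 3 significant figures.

q_ult ≈ 2750 kPa

Effective surcharge at the founding depth q = γ·D_f = 18.1 × 0.72 = 13.032 kPa.
q_ult = c·N_c·s_c + q·N_q + 0.5·γ·B·N_γ·s_γ
     = 23.8 × 43.3 × 1.1 + 13.032 × 30.5 + 0.5 × 18.1 × 3.47 × 43 × 0.9
     = 1133.6 + 397.48 + 1215.3 = 2746.4 kPa.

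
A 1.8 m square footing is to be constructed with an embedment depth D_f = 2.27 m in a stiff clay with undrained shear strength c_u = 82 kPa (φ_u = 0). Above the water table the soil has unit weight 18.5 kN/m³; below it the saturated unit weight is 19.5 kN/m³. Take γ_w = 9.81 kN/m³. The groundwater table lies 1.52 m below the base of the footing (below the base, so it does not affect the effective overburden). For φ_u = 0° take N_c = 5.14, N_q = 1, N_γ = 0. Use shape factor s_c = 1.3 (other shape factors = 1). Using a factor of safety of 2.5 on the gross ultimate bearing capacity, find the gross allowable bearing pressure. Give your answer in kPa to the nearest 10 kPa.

Effective surcharge at the founding depth q = γ·D_f = 18.5 × 2.27 = 41.995 kPa.
q_ult = c·N_c·s_c + q·N_q
     = 82 × 5.14 × 1.3 + 41.995 × 1
     = 547.92 + 41.995 = 589.92 kPa.
q_all = 589.92 / 2.5 = 235.97 kPa.

q_all ≈ 240 kPa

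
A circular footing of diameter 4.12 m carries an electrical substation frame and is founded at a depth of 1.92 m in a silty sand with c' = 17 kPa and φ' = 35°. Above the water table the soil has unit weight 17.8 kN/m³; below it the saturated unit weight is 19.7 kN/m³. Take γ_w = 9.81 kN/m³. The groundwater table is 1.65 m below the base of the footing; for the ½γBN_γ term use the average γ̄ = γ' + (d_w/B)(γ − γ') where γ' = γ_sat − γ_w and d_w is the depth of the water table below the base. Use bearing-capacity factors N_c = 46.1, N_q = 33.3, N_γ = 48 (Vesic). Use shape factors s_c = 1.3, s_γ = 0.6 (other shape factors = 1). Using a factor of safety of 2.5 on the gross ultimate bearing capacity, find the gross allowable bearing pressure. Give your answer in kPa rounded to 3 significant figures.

Effective surcharge at the founding depth q = γ·D_f = 17.8 × 1.92 = 34.176 kPa.
With d_w = 1.65 m < B, γ̄ = 9.89 + (1.65/4.12) × (17.8 − 9.89) = 13.058 kN/m³.
q_ult = c·N_c·s_c + q·N_q + 0.5·γ·B·N_γ·s_γ
     = 17 × 46.1 × 1.3 + 34.176 × 33.3 + 0.5 × 13.058 × 4.12 × 48 × 0.6
     = 1018.8 + 1138.1 + 774.7 = 2931.6 kPa.
q_all = 2931.6 / 2.5 = 1172.6 kPa.

q_all ≈ 1170 kPa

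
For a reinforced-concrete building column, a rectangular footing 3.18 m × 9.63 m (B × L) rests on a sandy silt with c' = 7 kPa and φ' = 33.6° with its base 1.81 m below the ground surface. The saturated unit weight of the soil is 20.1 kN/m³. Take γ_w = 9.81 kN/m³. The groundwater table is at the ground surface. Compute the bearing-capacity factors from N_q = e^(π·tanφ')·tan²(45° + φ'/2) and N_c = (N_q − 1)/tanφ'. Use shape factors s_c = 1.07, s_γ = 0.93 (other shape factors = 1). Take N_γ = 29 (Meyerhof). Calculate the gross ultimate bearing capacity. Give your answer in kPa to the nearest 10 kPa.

q_ult ≈ 1270 kPa

tan33.6° = 0.6644, so N_q = e^(π×0.6644)·tan²(61.8°) = 8.063 × 3.478 = 28.04.
N_c = (28.04 − 1)/tan33.6° = 40.7.
γ' = 20.1 − 9.81 = 10.29 kN/m³ (submerged throughout). q = 10.29 × 1.81 = 18.625 kPa; the same γ' applies in the ½γBN_γ term.
c·N_c·s_c = 7 × 40.705 × 1.07 = 304.88 kPa
q·N_q = 18.625 × 28.044 = 522.32 kPa
0.5·γ·B·N_γ·s_γ = 0.5 × 10.29 × 3.18 × 29 × 0.93 = 441.26 kPa
q_ult = 304.88 + 522.32 + 441.26 = 1268.5 kPa.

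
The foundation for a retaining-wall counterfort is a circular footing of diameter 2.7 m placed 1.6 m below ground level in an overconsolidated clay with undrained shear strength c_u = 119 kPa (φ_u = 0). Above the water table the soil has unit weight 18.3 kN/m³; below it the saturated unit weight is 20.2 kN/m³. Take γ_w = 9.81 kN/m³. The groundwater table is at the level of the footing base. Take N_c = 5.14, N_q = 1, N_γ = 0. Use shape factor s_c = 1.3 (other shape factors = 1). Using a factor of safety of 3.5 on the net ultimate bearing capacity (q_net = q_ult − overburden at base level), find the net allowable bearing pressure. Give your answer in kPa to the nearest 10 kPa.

Overburden at base level: q = 18.3 × 1.6 = 29.28 kPa.
Cohesion term c·N_c·s_c = 119 × 5.14 × 1.3 = 795.16 kPa; surcharge term q·N_q = 29.28 × 1 = 29.28 kPa.
q_ult = 795.16 + 29.28 = 824.44 kPa.
q_net = 824.44 − 29.28 = 795.16 kPa.
q_all(net) = 795.16 / 3.5 = 227.19 kPa.

q_all(net) ≈ 230 kPa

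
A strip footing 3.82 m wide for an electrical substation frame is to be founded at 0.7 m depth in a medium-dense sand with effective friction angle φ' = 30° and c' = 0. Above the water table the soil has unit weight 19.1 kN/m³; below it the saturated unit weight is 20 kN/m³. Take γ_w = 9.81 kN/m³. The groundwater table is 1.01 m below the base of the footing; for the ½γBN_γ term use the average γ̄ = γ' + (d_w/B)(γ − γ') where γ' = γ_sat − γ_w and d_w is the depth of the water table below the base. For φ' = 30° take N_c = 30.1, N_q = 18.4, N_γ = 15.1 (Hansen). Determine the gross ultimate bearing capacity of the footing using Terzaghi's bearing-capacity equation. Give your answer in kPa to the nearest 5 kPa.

Overburden at base level: q = 19.1 × 0.7 = 13.37 kPa.
The water table is 1.01 m below the base (< B = 3.82 m), so the ½γBN_γ term uses γ̄ = γ' + (d_w/B)(γ − γ') = 10.19 + (1.01/3.82)(19.1 − 10.19) = 12.546 kN/m³.
Surcharge term q·N_q = 13.37 × 18.4 = 246.01 kPa; self-weight term 0.5·γ·B·N_γ = 0.5 × 12.546 × 3.82 × 15.1 = 361.83 kPa.
q_ult = 246.01 + 361.83 = 607.84 kPa.

q_ult ≈ 610 kPa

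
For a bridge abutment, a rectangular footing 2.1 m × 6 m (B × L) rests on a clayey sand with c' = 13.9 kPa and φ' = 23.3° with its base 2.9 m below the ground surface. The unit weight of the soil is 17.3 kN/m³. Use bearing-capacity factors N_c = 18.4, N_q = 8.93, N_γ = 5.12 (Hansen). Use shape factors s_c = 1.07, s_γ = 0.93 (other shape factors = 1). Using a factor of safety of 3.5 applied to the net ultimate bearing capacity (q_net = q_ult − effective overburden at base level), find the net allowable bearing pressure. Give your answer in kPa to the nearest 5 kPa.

Overburden at base level: q = 17.3 × 2.9 = 50.17 kPa.
Cohesion term c·N_c·s_c = 13.9 × 18.4 × 1.07 = 273.66 kPa; surcharge term q·N_q = 50.17 × 8.93 = 448.02 kPa; self-weight term 0.5·γ·B·N_γ·s_γ = 0.5 × 17.3 × 2.1 × 5.12 × 0.93 = 86.494 kPa.
q_ult = 273.66 + 448.02 + 86.494 = 808.18 kPa.
Net ultimate: q_net = 808.18 − 50.17 = 758.01 kPa.
q_all(net) = 758.01 / 3.5 = 216.57 kPa.

q_all(net) ≈ 215 kPa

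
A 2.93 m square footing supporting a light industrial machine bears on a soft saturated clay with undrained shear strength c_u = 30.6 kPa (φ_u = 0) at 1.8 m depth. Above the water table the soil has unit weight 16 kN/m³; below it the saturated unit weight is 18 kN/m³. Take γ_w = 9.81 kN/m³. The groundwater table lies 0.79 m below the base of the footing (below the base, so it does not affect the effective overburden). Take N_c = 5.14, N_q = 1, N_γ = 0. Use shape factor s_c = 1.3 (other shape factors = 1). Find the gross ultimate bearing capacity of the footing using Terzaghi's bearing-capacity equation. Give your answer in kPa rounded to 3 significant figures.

q_ult ≈ 233 kPa

Overburden at base level: q = 16 × 1.8 = 28.8 kPa.
Cohesion term c·N_c·s_c = 30.6 × 5.14 × 1.3 = 204.47 kPa; surcharge term q·N_q = 28.8 × 1 = 28.8 kPa.
q_ult = 204.47 + 28.8 = 233.27 kPa.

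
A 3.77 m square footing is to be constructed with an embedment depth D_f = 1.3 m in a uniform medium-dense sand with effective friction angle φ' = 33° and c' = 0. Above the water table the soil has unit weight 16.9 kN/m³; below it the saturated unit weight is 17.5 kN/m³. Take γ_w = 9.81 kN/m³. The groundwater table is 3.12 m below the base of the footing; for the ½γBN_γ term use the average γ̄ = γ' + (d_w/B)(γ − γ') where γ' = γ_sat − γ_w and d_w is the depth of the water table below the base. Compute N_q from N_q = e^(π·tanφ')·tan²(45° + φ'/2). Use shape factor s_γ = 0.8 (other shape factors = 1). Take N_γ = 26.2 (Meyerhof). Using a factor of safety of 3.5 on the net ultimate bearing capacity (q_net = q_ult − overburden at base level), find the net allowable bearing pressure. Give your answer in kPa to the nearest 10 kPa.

q_all(net) ≈ 330 kPa

N_q = e^(π·tan33°)·tan²(61.5°) = 26.09.
Effective surcharge at the founding depth q = γ·D_f = 16.9 × 1.3 = 21.97 kPa.
With d_w = 3.12 m < B, γ̄ = 7.69 + (3.12/3.77) × (16.9 − 7.69) = 15.312 kN/m³.
q_ult = q·N_q + 0.5·γ·B·N_γ·s_γ
     = 21.97 × 26.092 + 0.5 × 15.312 × 3.77 × 26.2 × 0.8
     = 573.24 + 604.97 = 1178.2 kPa.
q_net = 1178.2 − 21.97 = 1156.2 kPa.
q_all(net) = 1156.2 / 3.5 = 330.36 kPa.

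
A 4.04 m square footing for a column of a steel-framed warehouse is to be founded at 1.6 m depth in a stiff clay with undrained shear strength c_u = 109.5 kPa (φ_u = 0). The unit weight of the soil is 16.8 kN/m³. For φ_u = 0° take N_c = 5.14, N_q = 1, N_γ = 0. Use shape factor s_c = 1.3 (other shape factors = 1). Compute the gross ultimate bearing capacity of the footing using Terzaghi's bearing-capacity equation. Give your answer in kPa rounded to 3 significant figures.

q = γ·D_f = 16.8 × 1.6 = 26.88 kPa.
c·N_c·s_c = 109.5 × 5.14 × 1.3 = 731.68 kPa
q·N_q = 26.88 × 1 = 26.88 kPa
q_ult = 731.68 + 26.88 = 758.56 kPa.

q_ult ≈ 759 kPa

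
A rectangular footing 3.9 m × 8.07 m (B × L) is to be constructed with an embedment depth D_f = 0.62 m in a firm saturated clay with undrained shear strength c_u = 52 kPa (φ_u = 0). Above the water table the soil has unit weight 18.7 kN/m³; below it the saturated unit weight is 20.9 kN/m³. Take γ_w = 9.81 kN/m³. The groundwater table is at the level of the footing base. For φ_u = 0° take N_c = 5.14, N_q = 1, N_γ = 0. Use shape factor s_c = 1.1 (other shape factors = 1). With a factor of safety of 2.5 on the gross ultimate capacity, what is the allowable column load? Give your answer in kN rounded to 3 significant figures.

P_all ≈ 3850 kN

Effective surcharge at the founding depth q = γ·D_f = 18.7 × 0.62 = 11.594 kPa.
q_ult = c·N_c·s_c + q·N_q
     = 52 × 5.14 × 1.1 + 11.594 × 1
     = 294.01 + 11.594 = 305.6 kPa.
Gross allowable pressure q_all = 305.6 / 2.5 = 122.24 kPa.
Footing area = 31.473 m², so allowable column load = 122.24 × 31.473 = 3847.3 kN.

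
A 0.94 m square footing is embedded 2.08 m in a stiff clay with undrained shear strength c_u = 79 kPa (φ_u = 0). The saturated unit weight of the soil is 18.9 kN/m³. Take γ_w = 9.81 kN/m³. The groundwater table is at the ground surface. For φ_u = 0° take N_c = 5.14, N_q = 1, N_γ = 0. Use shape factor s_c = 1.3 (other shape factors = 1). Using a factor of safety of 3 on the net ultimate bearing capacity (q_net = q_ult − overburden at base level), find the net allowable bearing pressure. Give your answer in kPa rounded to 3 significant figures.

With the water table at the surface the whole profile is submerged: γ' = 18.9 − 9.81 = 9.09 kN/m³, so q = γ'·D_f = 18.907 kPa.
q_ult = c·N_c·s_c + q·N_q
     = 79 × 5.14 × 1.3 + 18.907 × 1
     = 527.88 + 18.907 = 546.79 kPa.
q_net = 546.79 − 18.907 = 527.88 kPa.
q_all(net) = 527.88 / 3 = 175.96 kPa.

q_all(net) ≈ 176 kPa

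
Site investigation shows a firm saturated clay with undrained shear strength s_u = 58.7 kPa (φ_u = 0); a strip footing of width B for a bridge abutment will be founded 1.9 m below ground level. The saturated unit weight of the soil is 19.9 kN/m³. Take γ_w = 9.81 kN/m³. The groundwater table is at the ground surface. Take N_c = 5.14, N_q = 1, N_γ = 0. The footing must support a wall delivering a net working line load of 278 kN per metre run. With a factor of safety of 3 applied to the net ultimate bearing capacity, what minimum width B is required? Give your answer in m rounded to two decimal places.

γ' = 19.9 − 9.81 = 10.09 kN/m³ (submerged throughout). q = 10.09 × 1.9 = 19.171 kPa.
c·N_c = 58.7 × 5.14 = 301.72 kPa
q·N_q = 19.171 × 1 = 19.171 kPa
q_ult = 301.72 + 19.171 = 320.89 kPa.
For φ = 0 the ½γBN_γ term vanishes, so q_ult is independent of B. q_net = 320.89 − 19.171 = 301.72 kPa; q_all(net) = 301.72/3 = 100.57 kPa.
Required width B = w / q_all(net) = 278 / 100.57 = 2.764 m.

B = 2.76 m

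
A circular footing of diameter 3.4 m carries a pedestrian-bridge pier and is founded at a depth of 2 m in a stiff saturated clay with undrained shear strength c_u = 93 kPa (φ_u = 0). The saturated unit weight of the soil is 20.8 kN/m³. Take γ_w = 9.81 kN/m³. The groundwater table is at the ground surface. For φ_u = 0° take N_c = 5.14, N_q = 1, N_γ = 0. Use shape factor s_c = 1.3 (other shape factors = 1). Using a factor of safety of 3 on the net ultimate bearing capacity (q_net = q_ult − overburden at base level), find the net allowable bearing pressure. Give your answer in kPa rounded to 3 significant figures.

q_all(net) ≈ 207 kPa

γ' = 20.8 − 9.81 = 10.99 kN/m³ (submerged throughout). q = 10.99 × 2 = 21.98 kPa.
c·N_c·s_c = 93 × 5.14 × 1.3 = 621.43 kPa
q·N_q = 21.98 × 1 = 21.98 kPa
q_ult = 621.43 + 21.98 = 643.41 kPa.
q_net = 643.41 − 21.98 = 621.43 kPa.
q_all(net) = 621.43 / 3 = 207.14 kPa.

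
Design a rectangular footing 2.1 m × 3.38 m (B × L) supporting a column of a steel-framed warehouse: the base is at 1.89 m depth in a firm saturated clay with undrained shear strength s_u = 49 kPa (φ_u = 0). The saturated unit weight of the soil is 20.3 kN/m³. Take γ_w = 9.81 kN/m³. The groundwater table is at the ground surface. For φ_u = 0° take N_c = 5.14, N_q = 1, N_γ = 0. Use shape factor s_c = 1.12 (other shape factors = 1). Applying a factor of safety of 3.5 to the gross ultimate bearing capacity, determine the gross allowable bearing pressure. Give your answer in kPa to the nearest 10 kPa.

q_all ≈ 90 kPa

Water table at ground surface, so effective unit weight γ' = 20.3 − 9.81 = 10.49 kN/m³ is used throughout; overburden q = 10.49 × 1.89 = 19.826 kPa.
Cohesion term c·N_c·s_c = 49 × 5.14 × 1.12 = 282.08 kPa; surcharge term q·N_q = 19.826 × 1 = 19.826 kPa.
q_ult = 282.08 + 19.826 = 301.91 kPa.
q_all = q_ult / FS = 301.91 / 3.5 = 86.26 kPa.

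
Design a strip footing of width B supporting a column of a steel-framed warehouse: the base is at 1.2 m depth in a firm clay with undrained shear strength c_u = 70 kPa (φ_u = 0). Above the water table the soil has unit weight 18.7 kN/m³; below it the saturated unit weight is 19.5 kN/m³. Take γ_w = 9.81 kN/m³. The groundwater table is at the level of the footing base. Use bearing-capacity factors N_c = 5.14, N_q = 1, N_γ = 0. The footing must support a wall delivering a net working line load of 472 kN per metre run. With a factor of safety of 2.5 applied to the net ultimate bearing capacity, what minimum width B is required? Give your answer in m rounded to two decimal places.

B = 3.28 m

Overburden at base level: q = 18.7 × 1.2 = 22.44 kPa.
Cohesion term c·N_c = 70 × 5.14 = 359.8 kPa; surcharge term q·N_q = 22.44 × 1 = 22.44 kPa.
q_ult = 359.8 + 22.44 = 382.24 kPa.
For φ = 0 the ½γBN_γ term vanishes, so q_ult is independent of B. q_net = 382.24 − 22.44 = 359.8 kPa; q_all(net) = 359.8/2.5 = 143.92 kPa.
Required width B = w / q_all(net) = 472 / 143.92 = 3.28 m.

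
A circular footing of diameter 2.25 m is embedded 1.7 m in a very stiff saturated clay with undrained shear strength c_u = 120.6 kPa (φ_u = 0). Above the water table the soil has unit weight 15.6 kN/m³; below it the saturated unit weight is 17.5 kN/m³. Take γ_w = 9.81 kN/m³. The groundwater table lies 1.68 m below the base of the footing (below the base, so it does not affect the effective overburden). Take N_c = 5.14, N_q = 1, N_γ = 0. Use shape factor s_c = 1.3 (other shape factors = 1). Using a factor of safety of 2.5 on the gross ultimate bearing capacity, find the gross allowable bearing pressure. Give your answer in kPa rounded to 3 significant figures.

Overburden at base level: q = 15.6 × 1.7 = 26.52 kPa.
Cohesion term c·N_c·s_c = 120.6 × 5.14 × 1.3 = 805.85 kPa; surcharge term q·N_q = 26.52 × 1 = 26.52 kPa.
q_ult = 805.85 + 26.52 = 832.37 kPa.
q_all = 832.37 / 2.5 = 332.95 kPa.

q_all ≈ 333 kPa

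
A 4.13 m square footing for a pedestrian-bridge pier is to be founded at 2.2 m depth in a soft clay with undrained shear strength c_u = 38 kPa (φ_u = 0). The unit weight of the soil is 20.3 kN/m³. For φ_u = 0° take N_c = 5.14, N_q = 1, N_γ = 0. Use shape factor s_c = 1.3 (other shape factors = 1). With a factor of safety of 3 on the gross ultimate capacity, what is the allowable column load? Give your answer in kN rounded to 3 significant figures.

P_all ≈ 1700 kN

Overburden at base level: q = 20.3 × 2.2 = 44.66 kPa.
Cohesion term c·N_c·s_c = 38 × 5.14 × 1.3 = 253.92 kPa; surcharge term q·N_q = 44.66 × 1 = 44.66 kPa.
q_ult = 253.92 + 44.66 = 298.58 kPa.
Gross allowable pressure q_all = 298.58 / 3 = 99.525 kPa.
Footing area = 17.0569 m², so allowable column load = 99.525 × 17.0569 = 1697.6 kN.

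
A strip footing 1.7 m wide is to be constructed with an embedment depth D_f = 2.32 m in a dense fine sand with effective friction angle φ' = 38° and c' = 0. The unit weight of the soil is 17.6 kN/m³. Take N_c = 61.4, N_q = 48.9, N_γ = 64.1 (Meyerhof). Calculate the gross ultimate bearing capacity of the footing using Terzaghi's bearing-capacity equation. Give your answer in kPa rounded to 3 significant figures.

q_ult ≈ 2960 kPa

Effective surcharge at the founding depth q = γ·D_f = 17.6 × 2.32 = 40.832 kPa.
q_ult = q·N_q + 0.5·γ·B·N_γ
     = 40.832 × 48.9 + 0.5 × 17.6 × 1.7 × 64.1
     = 1996.7 + 958.94 = 2955.6 kPa.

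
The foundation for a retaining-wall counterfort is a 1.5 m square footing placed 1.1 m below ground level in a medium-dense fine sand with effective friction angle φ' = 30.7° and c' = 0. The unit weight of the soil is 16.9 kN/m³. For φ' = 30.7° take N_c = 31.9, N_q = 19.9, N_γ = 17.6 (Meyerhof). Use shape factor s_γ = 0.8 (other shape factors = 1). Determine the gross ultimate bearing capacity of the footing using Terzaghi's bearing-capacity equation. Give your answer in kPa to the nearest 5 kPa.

Effective surcharge at the founding depth q = γ·D_f = 16.9 × 1.1 = 18.59 kPa.
q_ult = q·N_q + 0.5·γ·B·N_γ·s_γ
     = 18.59 × 19.9 + 0.5 × 16.9 × 1.5 × 17.6 × 0.8
     = 369.94 + 178.46 = 548.4 kPa.

q_ult ≈ 550 kPa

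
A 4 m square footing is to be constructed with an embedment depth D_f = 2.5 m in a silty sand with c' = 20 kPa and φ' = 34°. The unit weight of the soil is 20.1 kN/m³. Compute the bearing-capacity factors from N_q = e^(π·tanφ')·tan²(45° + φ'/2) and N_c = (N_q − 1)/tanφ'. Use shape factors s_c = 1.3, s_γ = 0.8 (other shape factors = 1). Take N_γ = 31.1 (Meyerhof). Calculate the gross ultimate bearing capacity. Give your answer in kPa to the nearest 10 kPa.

q_ult ≈ 3580 kPa

tan34° = 0.6745, so N_q = e^(π×0.6745)·tan²(62°) = 8.323 × 3.537 = 29.44.
N_c = (29.44 − 1)/tan34° = 42.16.
q = γ·D_f = 20.1 × 2.5 = 50.25 kPa.
c·N_c·s_c = 20 × 42.164 × 1.3 = 1096.3 kPa
q·N_q = 50.25 × 29.44 = 1479.3 kPa
0.5·γ·B·N_γ·s_γ = 0.5 × 20.1 × 4 × 31.1 × 0.8 = 1000.2 kPa
q_ult = 1096.3 + 1479.3 + 1000.2 = 3575.8 kPa.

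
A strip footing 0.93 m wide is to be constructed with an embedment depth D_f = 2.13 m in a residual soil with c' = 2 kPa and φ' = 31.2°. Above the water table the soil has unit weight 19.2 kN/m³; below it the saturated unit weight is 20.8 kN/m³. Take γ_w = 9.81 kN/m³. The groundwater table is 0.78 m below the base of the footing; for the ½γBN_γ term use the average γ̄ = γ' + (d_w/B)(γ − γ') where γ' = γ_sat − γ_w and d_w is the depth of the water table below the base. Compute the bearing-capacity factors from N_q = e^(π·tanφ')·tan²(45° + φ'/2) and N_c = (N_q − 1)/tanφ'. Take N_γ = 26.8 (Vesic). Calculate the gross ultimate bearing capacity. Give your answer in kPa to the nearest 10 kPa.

tan31.2° = 0.6056, so N_q = e^(π×0.6056)·tan²(60.6°) = 6.703 × 3.15 = 21.11.
N_c = (21.11 − 1)/tan31.2° = 33.21.
Effective surcharge at the founding depth q = γ·D_f = 19.2 × 2.13 = 40.896 kPa.
With d_w = 0.78 m < B, γ̄ = 10.99 + (0.78/0.93) × (19.2 − 10.99) = 17.876 kN/m³.
q_ult = c·N_c + q·N_q + 0.5·γ·B·N_γ
     = 2 × 33.211 + 40.896 × 21.113 + 0.5 × 17.876 × 0.93 × 26.8
     = 66.421 + 863.44 + 222.77 = 1152.6 kPa.

q_ult ≈ 1150 kPa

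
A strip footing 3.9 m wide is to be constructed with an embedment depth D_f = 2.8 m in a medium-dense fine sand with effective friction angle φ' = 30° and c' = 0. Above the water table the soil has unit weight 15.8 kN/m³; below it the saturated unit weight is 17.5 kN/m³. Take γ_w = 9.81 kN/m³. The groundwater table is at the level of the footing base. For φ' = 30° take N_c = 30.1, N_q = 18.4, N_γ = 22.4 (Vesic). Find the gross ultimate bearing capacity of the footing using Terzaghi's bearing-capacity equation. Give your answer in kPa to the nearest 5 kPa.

q = γ·D_f = 15.8 × 2.8 = 44.24 kPa.
For the ½γBN_γ term take γ' = 17.5 − 9.81 = 7.69 kN/m³ (soil below base is submerged).
q·N_q = 44.24 × 18.4 = 814.02 kPa
0.5·γ·B·N_γ = 0.5 × 7.69 × 3.9 × 22.4 = 335.9 kPa
q_ult = 814.02 + 335.9 = 1149.9 kPa.

q_ult ≈ 1150 kPa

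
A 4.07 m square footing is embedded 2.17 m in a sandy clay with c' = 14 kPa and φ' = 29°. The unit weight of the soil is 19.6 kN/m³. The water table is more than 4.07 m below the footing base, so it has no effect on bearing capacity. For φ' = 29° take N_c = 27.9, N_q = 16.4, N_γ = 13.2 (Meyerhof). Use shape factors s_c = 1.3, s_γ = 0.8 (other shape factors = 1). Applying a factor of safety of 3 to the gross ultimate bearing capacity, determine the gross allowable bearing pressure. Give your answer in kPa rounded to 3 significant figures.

Effective surcharge at the founding depth q = γ·D_f = 19.6 × 2.17 = 42.532 kPa.
q_ult = c·N_c·s_c + q·N_q + 0.5·γ·B·N_γ·s_γ
     = 14 × 27.9 × 1.3 + 42.532 × 16.4 + 0.5 × 19.6 × 4.07 × 13.2 × 0.8
     = 507.78 + 697.52 + 421.2 = 1626.5 kPa.
q_all = q_ult / FS = 1626.5 / 3 = 542.17 kPa.

q_all ≈ 542 kPa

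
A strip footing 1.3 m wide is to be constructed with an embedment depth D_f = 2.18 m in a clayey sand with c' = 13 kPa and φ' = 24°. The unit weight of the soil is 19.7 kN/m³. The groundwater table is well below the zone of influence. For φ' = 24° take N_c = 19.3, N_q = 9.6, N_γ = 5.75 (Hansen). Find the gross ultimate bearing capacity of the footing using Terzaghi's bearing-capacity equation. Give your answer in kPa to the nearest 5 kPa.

q = γ·D_f = 19.7 × 2.18 = 42.946 kPa.
c·N_c = 13 × 19.3 = 250.9 kPa
q·N_q = 42.946 × 9.6 = 412.28 kPa
0.5·γ·B·N_γ = 0.5 × 19.7 × 1.3 × 5.75 = 73.629 kPa
q_ult = 250.9 + 412.28 + 73.629 = 736.81 kPa.

q_ult ≈ 735 kPa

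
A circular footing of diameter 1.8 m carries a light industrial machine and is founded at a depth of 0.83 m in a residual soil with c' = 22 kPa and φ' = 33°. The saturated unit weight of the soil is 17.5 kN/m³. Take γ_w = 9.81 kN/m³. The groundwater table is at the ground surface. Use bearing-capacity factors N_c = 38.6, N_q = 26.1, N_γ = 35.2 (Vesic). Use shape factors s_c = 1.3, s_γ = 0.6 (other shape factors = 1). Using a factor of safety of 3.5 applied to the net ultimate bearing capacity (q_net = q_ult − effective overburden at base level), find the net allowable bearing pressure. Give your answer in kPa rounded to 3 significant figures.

q_all(net) ≈ 403 kPa

With the water table at the surface the whole profile is submerged: γ' = 17.5 − 9.81 = 7.69 kN/m³, so q = γ'·D_f = 6.3827 kPa; the same γ' applies in the ½γBN_γ term.
q_ult = c·N_c·s_c + q·N_q + 0.5·γ·B·N_γ·s_γ
     = 22 × 38.6 × 1.3 + 6.3827 × 26.1 + 0.5 × 7.69 × 1.8 × 35.2 × 0.6
     = 1104 + 166.59 + 146.17 = 1416.7 kPa.
Net ultimate: q_net = 1416.7 − 6.3827 = 1410.3 kPa.
q_all(net) = 1410.3 / 3.5 = 402.95 kPa.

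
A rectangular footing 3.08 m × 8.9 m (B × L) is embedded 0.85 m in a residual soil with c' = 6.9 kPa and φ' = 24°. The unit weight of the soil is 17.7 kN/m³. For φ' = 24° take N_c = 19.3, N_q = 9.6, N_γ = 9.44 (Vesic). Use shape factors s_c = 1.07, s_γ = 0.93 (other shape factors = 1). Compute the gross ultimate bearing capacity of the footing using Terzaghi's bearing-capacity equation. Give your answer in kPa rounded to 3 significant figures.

q_ult ≈ 526 kPa

q = γ·D_f = 17.7 × 0.85 = 15.045 kPa.
c·N_c·s_c = 6.9 × 19.3 × 1.07 = 142.49 kPa
q·N_q = 15.045 × 9.6 = 144.43 kPa
0.5·γ·B·N_γ·s_γ = 0.5 × 17.7 × 3.08 × 9.44 × 0.93 = 239.3 kPa
q_ult = 142.49 + 144.43 + 239.3 = 526.23 kPa.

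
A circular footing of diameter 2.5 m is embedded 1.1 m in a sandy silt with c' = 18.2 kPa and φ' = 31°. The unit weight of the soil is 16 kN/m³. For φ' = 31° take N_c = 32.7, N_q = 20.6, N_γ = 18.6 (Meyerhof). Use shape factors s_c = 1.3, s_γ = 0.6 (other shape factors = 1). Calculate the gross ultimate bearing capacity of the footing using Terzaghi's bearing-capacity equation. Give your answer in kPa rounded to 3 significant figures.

Overburden at base level: q = 16 × 1.1 = 17.6 kPa.
Cohesion term c·N_c·s_c = 18.2 × 32.7 × 1.3 = 773.68 kPa; surcharge term q·N_q = 17.6 × 20.6 = 362.56 kPa; self-weight term 0.5·γ·B·N_γ·s_γ = 0.5 × 16 × 2.5 × 18.6 × 0.6 = 223.2 kPa.
q_ult = 773.68 + 362.56 + 223.2 = 1359.4 kPa.

q_ult ≈ 1360 kPa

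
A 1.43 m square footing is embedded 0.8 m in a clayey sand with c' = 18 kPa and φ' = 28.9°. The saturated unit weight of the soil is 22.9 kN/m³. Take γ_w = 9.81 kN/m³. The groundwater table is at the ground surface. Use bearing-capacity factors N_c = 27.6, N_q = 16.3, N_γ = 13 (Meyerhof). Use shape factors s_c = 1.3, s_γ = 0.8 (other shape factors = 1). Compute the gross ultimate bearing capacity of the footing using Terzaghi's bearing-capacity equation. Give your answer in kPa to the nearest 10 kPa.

q_ult ≈ 910 kPa

Water table at ground surface, so effective unit weight γ' = 22.9 − 9.81 = 13.09 kN/m³ is used throughout; overburden q = 13.09 × 0.8 = 10.472 kPa; the same γ' applies in the ½γBN_γ term.
Cohesion term c·N_c·s_c = 18 × 27.6 × 1.3 = 645.84 kPa; surcharge term q·N_q = 10.472 × 16.3 = 170.69 kPa; self-weight term 0.5·γ·B·N_γ·s_γ = 0.5 × 13.09 × 1.43 × 13 × 0.8 = 97.337 kPa.
q_ult = 645.84 + 170.69 + 97.337 = 913.87 kPa.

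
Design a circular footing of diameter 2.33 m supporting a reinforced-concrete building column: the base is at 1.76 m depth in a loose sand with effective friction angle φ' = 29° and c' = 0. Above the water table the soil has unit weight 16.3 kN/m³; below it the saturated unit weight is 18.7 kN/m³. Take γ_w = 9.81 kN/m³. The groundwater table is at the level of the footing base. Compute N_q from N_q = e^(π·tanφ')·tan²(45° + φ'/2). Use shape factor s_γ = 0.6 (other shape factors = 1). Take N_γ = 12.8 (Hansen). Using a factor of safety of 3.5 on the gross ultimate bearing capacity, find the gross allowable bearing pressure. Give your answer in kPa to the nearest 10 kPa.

q_all ≈ 160 kPa

N_q = e^(π·tan29°)·tan²(59.5°) = 16.44.
Overburden at base level: q = 16.3 × 1.76 = 28.688 kPa.
Below the base the soil is submerged, so the ½γBN_γ term uses γ' = 18.7 − 9.81 = 8.89 kN/m³.
Surcharge term q·N_q = 28.688 × 16.443 = 471.73 kPa; self-weight term 0.5·γ·B·N_γ·s_γ = 0.5 × 8.89 × 2.33 × 12.8 × 0.6 = 79.541 kPa.
q_ult = 471.73 + 79.541 = 551.27 kPa.
q_all = 551.27 / 3.5 = 157.5 kPa.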